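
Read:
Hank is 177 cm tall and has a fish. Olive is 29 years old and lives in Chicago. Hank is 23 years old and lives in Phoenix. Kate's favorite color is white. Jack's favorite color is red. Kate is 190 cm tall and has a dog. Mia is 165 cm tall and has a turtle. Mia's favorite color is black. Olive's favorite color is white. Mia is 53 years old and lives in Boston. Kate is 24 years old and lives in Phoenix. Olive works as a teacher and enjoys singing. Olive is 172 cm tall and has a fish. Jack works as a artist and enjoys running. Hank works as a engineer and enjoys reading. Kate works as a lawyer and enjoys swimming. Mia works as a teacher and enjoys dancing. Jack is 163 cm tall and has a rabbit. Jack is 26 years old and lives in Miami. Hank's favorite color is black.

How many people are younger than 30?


Filter: 4

4


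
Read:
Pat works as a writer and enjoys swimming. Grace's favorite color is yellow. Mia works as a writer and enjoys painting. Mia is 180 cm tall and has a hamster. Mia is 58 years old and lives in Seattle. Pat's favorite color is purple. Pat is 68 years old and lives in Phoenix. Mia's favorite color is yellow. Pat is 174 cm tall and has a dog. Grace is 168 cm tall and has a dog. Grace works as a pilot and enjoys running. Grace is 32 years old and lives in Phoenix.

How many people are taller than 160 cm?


Taller than 160: 3

3


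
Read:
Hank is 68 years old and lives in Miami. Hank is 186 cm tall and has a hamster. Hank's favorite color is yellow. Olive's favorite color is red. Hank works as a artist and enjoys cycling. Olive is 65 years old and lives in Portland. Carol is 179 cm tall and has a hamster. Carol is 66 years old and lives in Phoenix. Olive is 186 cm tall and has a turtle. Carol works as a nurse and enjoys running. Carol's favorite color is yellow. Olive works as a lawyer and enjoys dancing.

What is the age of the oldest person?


Oldest: Hank at 68

68


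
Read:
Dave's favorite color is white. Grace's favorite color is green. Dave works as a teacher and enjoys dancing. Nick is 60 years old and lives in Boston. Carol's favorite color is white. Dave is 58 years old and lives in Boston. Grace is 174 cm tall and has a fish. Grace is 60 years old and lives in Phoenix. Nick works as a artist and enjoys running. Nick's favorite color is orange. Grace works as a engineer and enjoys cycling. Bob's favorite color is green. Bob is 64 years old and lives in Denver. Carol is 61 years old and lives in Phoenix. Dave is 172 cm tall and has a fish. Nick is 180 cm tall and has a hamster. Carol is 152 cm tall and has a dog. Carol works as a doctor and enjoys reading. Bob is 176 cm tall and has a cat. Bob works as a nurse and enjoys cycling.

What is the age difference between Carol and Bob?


|61 - 64| = 3

3


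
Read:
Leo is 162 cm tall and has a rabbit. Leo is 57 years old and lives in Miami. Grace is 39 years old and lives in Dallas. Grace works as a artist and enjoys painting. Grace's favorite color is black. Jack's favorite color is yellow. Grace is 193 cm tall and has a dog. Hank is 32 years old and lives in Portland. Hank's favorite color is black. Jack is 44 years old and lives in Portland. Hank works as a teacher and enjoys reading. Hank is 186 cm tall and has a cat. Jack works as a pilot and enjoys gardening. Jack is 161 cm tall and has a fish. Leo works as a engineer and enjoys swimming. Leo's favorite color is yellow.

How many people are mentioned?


People: Hank, Leo, Jack, Grace. Count = 4

4


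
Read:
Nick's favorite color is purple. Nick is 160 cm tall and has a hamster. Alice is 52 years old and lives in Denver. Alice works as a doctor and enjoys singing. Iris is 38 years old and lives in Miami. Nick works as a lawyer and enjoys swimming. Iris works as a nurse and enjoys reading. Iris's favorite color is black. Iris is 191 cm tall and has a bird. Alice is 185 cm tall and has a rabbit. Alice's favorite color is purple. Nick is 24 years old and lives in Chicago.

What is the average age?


Sum=114, n=3, avg=38

38


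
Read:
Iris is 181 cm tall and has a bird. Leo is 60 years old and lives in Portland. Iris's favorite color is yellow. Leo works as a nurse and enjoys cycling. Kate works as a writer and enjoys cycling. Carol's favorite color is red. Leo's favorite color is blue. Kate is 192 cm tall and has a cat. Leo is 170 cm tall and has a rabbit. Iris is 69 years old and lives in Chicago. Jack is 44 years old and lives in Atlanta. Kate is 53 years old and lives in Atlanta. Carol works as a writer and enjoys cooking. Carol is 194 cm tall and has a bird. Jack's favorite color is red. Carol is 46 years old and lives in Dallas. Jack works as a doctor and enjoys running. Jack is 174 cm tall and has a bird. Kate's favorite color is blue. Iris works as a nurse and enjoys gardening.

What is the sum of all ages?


46+44+69+60+53 = 272

272


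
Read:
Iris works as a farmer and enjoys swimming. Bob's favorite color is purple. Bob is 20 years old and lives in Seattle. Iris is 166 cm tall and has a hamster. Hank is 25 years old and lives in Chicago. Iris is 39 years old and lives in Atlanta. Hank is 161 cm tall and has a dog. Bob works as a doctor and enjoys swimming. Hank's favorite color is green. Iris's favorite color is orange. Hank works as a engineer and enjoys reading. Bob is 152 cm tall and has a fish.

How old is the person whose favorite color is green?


Person with favorite color=green is Hank, age 25

25


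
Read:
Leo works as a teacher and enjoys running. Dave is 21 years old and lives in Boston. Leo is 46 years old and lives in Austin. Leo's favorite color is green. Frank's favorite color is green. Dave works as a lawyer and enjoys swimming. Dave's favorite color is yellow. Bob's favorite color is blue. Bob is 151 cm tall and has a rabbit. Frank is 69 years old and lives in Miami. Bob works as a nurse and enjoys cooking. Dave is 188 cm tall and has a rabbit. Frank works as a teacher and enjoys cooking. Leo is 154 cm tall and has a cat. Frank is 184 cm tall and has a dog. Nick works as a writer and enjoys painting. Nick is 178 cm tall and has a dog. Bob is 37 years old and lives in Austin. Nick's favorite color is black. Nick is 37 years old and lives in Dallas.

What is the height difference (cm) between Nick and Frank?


|178 - 184| = 6

6


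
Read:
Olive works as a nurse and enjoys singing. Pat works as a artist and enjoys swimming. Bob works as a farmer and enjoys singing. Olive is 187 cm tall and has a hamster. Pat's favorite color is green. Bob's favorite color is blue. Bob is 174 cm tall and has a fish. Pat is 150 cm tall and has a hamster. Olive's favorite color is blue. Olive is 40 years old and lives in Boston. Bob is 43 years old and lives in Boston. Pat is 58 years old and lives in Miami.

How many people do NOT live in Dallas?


Not in Dallas: 3

3


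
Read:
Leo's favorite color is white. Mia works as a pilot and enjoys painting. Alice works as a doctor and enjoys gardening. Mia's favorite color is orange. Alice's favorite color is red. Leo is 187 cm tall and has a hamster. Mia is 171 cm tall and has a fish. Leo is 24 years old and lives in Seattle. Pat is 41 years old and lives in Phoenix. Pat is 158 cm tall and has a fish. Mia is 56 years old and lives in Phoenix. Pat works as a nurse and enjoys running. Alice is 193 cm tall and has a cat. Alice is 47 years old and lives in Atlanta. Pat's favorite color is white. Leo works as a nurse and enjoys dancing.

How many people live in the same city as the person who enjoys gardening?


Person with hobby gardening is Alice, city Atlanta. Count = 1

1


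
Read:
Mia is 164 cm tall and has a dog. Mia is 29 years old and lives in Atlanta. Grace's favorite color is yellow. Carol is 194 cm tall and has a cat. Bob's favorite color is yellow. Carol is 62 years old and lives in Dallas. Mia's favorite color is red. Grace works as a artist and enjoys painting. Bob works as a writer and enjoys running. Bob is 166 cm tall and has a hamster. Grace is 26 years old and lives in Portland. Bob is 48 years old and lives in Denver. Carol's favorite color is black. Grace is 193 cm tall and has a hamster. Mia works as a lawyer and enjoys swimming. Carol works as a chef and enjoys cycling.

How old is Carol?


Carol is 62 years old

62


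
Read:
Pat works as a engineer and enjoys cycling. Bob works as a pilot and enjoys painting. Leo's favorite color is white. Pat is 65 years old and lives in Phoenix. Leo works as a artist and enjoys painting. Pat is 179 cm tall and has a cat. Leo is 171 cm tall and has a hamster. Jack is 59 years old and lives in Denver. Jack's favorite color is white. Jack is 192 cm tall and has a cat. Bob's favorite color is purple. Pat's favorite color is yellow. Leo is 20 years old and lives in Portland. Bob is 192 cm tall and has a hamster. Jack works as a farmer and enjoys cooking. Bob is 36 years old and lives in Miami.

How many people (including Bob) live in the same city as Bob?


Bob lives in Miami. Count = 1

1


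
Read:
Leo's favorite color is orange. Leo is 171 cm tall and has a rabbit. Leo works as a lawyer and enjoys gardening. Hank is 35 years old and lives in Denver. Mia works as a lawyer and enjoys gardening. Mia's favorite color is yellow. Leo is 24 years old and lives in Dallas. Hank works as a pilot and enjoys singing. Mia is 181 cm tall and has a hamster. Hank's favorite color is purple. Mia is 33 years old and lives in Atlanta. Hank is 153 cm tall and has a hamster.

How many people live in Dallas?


Count in Dallas: 1

1


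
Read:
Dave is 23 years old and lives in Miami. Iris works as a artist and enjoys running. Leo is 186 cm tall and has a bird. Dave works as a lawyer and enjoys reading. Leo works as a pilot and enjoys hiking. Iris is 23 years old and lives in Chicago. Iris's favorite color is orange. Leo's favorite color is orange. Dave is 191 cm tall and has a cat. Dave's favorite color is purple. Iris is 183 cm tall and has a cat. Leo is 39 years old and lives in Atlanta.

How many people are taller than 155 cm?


Taller than 155: 3

3


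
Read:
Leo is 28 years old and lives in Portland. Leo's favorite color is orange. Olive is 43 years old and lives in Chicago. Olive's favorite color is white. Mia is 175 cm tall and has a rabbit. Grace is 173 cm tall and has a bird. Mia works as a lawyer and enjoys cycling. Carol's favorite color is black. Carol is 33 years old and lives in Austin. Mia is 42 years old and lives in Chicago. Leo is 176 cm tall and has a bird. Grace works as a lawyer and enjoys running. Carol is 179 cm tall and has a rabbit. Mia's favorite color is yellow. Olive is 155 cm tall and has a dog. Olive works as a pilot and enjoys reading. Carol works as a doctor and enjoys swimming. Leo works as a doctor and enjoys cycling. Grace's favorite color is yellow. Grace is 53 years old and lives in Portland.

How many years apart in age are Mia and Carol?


42 vs 33, diff = 9

9


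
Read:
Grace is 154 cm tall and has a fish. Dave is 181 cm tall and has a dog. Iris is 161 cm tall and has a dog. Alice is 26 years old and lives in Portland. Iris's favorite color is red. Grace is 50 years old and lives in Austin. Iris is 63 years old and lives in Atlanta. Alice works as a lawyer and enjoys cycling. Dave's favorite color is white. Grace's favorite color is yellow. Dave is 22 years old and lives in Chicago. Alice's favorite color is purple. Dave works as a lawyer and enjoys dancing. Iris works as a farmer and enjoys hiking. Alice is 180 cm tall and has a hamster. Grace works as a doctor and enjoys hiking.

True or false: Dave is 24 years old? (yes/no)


Dave is actually 22. no

no


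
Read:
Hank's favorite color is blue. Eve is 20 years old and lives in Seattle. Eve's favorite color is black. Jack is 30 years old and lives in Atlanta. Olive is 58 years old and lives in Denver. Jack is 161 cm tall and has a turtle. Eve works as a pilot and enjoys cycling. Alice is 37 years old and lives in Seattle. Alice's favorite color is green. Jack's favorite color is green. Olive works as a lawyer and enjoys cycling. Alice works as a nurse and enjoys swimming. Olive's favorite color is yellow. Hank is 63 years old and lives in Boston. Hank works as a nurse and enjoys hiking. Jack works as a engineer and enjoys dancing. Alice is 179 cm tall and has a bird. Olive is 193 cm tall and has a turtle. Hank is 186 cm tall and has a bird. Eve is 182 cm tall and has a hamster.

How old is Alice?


Alice is 37 years old

37


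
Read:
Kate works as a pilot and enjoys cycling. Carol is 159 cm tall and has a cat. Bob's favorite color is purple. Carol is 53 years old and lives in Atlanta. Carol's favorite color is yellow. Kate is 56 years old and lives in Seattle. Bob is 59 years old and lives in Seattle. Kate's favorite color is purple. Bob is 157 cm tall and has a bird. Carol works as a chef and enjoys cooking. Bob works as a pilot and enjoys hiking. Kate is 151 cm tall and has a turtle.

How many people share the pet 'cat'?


Count: 1

1


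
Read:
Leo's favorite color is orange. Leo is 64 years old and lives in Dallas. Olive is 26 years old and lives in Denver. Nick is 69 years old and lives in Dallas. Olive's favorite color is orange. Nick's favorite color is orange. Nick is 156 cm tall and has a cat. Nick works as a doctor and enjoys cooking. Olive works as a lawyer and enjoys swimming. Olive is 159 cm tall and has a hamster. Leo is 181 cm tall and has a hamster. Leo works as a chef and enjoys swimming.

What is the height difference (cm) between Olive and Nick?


|159 - 156| = 3

3


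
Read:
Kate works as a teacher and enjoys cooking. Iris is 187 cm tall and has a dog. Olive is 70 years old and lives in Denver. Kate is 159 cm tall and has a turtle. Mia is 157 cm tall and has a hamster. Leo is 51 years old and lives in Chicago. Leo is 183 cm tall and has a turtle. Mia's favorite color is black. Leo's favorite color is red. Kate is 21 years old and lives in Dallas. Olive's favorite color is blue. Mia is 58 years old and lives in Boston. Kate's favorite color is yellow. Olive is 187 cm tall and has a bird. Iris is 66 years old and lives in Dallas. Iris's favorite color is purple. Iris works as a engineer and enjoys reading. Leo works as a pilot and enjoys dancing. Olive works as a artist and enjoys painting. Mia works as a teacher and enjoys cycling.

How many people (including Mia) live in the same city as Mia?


Mia lives in Boston. Count = 1

1


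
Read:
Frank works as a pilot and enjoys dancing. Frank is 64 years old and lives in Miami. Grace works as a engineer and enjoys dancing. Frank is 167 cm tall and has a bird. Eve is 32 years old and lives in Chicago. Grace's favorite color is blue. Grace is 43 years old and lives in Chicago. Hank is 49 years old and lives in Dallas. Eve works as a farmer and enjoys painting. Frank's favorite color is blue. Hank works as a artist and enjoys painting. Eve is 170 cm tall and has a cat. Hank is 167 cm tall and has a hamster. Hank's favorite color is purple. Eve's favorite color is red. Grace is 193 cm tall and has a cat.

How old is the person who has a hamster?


Person with hamster is Hank, age 49

49


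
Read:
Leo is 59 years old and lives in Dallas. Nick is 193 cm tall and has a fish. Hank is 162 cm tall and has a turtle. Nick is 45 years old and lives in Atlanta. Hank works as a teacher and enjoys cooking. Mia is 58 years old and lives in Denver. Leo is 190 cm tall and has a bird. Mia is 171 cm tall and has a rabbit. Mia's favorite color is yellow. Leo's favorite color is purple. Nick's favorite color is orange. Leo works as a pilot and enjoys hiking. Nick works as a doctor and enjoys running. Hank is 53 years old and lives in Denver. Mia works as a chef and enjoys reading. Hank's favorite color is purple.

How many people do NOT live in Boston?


Not in Boston: 4

4


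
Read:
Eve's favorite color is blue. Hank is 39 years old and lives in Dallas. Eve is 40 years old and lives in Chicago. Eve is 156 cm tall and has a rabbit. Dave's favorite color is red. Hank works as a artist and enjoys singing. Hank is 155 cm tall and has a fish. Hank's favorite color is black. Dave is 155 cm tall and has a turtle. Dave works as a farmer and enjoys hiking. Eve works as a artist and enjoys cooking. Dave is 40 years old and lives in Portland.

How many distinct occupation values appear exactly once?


Unique occupation values: 1

1


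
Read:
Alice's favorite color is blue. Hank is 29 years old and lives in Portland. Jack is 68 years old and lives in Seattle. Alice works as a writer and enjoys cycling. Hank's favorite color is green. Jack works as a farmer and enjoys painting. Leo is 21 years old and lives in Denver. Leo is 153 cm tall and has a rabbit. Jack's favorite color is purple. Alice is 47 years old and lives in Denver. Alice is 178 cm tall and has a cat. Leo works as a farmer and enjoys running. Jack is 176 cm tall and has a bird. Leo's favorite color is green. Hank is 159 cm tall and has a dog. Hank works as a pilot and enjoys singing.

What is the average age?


Sum=165, n=4, avg=41.25

41.25


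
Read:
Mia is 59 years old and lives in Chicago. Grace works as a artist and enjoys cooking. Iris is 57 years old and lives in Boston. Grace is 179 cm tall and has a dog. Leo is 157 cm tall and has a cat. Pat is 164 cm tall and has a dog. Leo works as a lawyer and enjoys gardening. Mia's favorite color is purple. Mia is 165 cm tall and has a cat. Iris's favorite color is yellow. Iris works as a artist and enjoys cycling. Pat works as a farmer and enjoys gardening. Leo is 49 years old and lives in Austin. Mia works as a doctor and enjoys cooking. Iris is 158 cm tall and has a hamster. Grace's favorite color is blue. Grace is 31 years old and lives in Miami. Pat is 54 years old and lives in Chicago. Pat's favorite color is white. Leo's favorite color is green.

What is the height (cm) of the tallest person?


Tallest: Grace at 179 cm

179


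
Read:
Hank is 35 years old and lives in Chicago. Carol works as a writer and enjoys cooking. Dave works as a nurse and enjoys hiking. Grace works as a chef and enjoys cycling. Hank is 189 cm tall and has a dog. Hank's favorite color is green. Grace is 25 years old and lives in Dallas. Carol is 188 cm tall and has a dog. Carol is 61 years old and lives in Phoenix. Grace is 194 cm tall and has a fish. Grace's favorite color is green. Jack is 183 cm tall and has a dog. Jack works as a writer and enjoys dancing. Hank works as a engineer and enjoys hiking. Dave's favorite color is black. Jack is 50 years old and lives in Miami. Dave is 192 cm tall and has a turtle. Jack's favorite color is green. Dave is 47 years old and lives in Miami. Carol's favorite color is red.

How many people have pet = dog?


Count: 3

3


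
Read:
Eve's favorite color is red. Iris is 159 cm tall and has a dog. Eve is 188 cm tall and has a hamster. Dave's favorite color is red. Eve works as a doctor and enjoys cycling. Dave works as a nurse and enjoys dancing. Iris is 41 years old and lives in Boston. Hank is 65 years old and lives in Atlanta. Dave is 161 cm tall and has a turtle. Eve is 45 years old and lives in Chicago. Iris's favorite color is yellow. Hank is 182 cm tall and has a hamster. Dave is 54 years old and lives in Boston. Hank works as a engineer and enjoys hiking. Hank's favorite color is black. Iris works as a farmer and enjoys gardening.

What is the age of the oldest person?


Oldest: Hank at 65

65


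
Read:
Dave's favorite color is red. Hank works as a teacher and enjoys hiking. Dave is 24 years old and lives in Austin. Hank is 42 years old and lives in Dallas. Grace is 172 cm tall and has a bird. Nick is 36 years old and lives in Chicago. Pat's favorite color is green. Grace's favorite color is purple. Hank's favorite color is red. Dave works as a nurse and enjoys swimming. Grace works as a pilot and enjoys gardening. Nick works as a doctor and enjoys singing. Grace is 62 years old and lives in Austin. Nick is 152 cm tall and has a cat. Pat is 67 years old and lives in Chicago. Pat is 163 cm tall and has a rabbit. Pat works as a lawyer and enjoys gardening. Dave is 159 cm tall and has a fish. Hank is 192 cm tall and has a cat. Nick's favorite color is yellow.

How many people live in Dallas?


Count in Dallas: 1

1


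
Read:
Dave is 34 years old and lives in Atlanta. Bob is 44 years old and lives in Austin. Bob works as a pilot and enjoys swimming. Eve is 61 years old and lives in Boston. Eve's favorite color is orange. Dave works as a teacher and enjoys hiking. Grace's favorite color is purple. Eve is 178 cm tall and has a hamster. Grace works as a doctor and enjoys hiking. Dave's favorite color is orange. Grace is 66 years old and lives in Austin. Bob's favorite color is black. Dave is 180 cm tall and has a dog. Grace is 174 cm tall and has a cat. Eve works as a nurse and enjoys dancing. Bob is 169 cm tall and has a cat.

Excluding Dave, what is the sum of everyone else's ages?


Sum (excluding Dave): 171

171


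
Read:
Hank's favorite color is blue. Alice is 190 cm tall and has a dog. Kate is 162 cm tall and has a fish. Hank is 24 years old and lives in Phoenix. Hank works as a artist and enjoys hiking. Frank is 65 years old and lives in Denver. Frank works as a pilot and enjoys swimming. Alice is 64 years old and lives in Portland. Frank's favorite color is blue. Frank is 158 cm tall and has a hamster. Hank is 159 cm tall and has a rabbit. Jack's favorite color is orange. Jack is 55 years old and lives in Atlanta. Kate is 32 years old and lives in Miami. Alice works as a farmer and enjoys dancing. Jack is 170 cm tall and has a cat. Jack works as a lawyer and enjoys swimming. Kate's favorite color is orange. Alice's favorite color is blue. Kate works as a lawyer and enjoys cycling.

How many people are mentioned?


People: Alice, Frank, Kate, Hank, Jack. Count = 5

5


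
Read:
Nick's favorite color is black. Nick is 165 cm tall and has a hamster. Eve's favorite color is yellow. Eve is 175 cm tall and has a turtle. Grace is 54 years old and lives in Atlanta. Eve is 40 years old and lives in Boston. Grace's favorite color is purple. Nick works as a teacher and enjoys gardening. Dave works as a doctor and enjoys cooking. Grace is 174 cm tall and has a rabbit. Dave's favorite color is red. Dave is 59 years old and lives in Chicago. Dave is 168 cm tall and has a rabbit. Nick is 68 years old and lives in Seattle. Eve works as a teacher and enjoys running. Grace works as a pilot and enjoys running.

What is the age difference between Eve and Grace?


|40 - 54| = 14

14


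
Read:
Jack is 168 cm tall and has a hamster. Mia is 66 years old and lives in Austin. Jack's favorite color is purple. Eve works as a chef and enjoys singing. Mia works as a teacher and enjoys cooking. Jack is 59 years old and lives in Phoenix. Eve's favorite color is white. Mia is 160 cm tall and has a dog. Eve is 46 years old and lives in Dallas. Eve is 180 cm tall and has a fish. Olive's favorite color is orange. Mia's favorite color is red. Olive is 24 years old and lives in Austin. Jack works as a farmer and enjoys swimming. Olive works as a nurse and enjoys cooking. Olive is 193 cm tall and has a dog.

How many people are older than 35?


Filter: 3

3


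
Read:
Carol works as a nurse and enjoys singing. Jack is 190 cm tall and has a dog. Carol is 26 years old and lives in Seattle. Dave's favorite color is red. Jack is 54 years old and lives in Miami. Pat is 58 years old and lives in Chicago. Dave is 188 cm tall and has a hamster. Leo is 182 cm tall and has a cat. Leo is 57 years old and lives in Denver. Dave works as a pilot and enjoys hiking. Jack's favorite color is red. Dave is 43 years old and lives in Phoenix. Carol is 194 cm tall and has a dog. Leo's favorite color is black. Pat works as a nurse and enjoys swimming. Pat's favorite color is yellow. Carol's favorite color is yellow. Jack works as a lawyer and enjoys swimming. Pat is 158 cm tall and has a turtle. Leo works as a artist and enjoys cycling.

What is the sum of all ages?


43+57+54+26+58 = 238

238


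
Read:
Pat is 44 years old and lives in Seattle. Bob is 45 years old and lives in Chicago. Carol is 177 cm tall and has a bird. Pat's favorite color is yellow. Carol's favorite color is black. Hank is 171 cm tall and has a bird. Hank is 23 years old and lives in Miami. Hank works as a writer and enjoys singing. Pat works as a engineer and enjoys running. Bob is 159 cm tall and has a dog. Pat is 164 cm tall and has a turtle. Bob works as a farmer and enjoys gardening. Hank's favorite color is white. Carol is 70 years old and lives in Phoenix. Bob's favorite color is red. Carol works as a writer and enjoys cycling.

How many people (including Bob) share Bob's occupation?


Bob is a farmer. Count = 1

1


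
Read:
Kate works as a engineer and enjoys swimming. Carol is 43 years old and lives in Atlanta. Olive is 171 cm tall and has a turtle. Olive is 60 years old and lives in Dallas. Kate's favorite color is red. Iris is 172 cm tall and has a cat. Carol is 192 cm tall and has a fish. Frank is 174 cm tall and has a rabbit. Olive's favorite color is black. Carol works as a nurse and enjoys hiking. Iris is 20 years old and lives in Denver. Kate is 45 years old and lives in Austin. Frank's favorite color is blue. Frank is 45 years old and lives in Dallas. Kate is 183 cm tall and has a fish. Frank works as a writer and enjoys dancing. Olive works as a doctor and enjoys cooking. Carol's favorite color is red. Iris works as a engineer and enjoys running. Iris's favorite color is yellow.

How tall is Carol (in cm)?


Carol is 192 cm tall

192


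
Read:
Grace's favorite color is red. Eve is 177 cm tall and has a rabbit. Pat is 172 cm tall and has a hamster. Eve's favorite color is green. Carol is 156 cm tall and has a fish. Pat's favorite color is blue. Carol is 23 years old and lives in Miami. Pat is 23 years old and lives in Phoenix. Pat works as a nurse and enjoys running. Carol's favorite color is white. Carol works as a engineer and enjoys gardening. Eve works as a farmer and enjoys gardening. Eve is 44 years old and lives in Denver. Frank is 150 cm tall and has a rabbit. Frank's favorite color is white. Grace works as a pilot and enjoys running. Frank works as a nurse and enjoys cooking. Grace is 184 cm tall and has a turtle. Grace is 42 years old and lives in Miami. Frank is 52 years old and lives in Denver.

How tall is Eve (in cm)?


Eve is 177 cm tall

177


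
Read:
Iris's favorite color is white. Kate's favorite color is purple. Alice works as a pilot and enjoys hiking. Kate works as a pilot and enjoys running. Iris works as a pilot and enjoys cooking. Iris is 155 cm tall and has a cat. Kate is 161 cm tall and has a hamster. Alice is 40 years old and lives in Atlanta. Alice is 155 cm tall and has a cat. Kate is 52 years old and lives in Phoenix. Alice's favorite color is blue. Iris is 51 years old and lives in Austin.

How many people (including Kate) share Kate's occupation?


Kate is a pilot. Count = 3

3


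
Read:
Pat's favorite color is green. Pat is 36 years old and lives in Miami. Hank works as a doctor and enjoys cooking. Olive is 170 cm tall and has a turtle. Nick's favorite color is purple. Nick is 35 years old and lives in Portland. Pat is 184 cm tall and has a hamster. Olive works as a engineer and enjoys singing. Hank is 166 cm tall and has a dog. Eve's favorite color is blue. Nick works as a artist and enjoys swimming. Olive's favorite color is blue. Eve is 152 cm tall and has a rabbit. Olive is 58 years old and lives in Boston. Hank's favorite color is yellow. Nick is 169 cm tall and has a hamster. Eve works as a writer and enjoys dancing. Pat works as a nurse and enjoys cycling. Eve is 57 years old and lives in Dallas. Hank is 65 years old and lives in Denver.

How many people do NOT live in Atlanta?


Not in Atlanta: 5

5


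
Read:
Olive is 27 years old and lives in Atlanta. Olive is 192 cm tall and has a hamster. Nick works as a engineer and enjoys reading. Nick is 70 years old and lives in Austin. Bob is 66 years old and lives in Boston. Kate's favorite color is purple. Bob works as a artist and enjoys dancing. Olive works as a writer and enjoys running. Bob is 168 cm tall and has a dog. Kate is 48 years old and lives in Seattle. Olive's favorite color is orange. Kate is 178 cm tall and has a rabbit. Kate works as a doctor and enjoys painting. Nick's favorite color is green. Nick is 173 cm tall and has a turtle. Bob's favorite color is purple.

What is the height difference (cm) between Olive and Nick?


|192 - 173| = 19

19


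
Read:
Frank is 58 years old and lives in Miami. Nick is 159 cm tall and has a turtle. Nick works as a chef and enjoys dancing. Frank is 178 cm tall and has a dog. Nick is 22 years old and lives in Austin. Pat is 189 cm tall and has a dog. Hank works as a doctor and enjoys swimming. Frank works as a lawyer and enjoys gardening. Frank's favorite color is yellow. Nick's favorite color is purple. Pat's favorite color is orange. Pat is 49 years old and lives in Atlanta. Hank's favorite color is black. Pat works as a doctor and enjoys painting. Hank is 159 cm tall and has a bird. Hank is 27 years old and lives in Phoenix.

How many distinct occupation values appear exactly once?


Unique occupation values: 2

2


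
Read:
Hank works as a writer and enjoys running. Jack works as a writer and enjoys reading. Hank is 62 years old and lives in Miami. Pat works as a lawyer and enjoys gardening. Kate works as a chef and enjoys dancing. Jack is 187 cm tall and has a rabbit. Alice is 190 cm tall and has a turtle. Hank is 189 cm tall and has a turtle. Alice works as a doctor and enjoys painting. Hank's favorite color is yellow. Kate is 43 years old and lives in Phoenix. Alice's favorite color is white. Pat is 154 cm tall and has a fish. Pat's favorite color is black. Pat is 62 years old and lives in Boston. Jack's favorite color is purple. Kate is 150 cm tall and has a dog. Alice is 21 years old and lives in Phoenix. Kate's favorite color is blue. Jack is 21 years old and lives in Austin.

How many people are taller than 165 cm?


Taller than 165: 3

3


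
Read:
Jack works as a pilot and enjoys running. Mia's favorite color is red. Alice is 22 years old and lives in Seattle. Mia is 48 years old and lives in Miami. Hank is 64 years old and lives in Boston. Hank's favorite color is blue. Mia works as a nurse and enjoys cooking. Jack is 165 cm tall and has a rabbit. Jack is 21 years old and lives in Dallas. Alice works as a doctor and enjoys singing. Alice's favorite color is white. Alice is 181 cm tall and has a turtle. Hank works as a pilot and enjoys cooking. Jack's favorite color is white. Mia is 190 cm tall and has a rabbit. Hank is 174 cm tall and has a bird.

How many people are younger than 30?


Filter: 2

2


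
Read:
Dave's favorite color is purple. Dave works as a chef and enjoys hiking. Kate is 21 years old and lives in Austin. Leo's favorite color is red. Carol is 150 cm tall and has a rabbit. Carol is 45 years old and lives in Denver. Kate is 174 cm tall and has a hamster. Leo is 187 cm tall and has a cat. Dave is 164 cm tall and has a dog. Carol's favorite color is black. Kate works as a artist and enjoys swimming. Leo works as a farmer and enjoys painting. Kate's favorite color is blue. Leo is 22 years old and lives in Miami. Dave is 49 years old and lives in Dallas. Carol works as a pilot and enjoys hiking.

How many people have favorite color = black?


Count: 1

1


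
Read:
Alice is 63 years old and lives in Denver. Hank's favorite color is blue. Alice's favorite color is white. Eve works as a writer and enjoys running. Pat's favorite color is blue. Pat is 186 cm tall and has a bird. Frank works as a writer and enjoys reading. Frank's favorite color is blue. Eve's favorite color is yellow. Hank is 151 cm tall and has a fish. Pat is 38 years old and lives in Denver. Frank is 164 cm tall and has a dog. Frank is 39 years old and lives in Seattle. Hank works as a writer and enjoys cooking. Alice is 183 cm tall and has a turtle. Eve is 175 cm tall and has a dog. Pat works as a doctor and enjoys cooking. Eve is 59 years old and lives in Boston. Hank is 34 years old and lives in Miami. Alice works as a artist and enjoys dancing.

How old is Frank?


Frank is 39 years old

39


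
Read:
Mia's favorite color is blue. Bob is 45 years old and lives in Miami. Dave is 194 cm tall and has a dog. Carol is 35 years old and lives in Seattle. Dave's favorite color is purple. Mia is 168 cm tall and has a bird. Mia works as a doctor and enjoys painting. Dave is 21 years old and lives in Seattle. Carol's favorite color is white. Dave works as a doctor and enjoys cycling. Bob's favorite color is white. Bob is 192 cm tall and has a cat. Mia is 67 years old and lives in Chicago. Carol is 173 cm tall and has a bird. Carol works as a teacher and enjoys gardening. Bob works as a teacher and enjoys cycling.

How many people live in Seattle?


Count in Seattle: 2

2


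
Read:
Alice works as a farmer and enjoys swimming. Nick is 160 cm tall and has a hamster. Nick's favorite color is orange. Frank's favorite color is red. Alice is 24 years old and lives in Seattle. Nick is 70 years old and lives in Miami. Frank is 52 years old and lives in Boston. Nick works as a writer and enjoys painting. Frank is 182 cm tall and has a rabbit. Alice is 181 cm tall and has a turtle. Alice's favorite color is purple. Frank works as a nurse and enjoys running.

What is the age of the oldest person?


Oldest: Nick at 70

70


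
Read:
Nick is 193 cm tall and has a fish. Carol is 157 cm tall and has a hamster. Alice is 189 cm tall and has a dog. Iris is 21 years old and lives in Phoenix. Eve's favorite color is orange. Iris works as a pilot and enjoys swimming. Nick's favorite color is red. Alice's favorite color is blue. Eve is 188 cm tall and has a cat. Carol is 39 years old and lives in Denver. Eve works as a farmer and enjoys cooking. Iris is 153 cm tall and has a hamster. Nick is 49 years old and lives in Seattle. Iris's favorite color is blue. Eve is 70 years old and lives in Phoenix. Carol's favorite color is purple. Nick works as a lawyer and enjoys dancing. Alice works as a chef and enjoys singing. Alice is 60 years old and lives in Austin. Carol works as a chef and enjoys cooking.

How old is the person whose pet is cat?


Person with pet=cat is Eve, age 70

70


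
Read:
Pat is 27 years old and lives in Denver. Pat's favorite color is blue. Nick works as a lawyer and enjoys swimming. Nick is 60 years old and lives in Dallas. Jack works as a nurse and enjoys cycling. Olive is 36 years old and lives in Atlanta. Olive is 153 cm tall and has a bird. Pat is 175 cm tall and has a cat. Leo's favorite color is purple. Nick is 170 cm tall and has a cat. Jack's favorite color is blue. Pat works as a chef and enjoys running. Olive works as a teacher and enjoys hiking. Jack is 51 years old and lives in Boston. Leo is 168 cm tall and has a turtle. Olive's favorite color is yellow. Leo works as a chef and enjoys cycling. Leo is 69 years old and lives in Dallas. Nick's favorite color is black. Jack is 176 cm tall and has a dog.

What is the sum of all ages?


60+51+27+69+36 = 243

243


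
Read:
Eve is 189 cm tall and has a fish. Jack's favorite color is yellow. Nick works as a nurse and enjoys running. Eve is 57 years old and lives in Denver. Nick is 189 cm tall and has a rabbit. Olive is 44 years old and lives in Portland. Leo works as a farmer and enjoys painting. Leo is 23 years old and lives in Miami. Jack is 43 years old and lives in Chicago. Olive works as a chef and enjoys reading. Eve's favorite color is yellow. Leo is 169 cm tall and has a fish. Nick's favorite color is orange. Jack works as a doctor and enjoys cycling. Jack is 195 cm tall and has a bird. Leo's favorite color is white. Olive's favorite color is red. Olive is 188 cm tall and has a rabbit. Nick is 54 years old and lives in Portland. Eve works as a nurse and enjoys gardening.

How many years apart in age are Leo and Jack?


23 vs 43, diff = 20

20


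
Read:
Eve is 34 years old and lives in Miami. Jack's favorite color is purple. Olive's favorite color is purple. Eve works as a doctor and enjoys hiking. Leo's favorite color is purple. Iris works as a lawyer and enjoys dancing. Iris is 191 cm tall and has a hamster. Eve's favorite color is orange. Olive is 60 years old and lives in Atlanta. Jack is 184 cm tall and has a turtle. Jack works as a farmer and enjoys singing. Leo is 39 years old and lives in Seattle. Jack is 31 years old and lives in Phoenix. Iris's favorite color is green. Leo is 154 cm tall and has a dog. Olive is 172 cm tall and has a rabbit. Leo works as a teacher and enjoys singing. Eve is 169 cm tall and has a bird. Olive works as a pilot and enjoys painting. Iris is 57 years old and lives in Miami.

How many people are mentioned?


People: Olive, Jack, Leo, Iris, Eve. Count = 5

5


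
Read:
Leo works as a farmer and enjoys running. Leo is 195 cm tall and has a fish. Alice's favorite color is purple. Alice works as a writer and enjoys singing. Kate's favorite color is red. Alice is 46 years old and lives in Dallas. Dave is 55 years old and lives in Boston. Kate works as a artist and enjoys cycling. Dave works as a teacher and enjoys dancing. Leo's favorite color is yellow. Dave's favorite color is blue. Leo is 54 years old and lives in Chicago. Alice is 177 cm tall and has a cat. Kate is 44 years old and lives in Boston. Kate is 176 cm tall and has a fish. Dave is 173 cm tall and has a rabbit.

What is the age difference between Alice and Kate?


|46 - 44| = 2

2


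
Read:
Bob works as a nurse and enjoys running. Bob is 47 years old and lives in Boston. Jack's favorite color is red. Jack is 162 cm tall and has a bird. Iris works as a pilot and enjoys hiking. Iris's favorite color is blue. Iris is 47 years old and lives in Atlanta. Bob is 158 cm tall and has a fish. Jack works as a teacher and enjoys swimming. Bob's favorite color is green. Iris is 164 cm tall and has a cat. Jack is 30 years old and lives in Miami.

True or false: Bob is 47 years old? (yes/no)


Bob is actually 47. yes

yes


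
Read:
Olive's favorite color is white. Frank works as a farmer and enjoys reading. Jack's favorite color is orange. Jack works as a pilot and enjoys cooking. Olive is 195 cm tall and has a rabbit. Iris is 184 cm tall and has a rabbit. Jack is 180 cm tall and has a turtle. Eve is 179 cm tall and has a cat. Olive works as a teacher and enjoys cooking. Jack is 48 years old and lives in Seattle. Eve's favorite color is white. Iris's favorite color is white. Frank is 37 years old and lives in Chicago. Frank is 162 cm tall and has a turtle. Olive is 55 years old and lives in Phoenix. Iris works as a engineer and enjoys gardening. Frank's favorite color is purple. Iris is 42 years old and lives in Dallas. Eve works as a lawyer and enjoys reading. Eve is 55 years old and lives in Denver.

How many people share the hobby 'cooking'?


Count: 2

2


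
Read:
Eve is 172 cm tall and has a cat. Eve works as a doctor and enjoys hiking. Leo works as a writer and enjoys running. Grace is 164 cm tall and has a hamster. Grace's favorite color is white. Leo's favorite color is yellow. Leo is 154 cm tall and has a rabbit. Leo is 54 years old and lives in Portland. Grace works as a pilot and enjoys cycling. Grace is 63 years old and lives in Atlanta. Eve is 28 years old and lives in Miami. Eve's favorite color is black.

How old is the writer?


The writer is Leo, age 54

54


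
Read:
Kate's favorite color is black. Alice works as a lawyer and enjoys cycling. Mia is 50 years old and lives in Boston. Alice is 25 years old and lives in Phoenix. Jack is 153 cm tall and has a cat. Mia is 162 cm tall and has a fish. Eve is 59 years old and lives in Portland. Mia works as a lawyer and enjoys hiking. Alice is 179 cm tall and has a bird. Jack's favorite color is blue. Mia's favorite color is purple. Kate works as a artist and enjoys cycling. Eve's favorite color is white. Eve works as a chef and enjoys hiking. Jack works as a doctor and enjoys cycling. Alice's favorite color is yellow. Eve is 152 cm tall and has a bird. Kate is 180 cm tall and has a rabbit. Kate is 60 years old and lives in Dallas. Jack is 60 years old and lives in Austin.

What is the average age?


Sum=254, n=5, avg=50.8

50.8
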